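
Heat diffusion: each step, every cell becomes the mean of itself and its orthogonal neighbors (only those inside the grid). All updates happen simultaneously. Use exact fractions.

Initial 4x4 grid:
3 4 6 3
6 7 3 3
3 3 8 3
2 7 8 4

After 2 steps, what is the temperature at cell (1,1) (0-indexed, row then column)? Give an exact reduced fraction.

Answer: 507/100

Derivation:
Step 1: cell (1,1) = 23/5
Step 2: cell (1,1) = 507/100
Full grid after step 2:
  169/36 269/60 23/5 11/3
  1031/240 507/100 22/5 169/40
  357/80 237/50 109/20 35/8
  25/6 427/80 87/16 65/12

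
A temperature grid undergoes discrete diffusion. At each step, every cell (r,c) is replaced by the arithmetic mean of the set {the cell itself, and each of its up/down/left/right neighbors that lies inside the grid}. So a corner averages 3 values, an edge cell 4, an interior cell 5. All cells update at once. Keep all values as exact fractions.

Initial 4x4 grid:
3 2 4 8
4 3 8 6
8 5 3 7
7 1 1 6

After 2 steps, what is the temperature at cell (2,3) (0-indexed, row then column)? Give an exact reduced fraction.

Step 1: cell (2,3) = 11/2
Step 2: cell (2,3) = 1333/240
Full grid after step 2:
  7/2 159/40 193/40 25/4
  179/40 207/50 107/20 471/80
  119/24 227/50 437/100 1333/240
  89/18 187/48 943/240 155/36

Answer: 1333/240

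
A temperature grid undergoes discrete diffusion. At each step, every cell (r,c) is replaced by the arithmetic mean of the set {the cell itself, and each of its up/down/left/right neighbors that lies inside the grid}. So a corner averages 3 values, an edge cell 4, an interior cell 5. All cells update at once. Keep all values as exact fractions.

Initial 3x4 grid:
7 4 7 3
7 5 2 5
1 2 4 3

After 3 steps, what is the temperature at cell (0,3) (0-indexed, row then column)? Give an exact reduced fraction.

Answer: 197/45

Derivation:
Step 1: cell (0,3) = 5
Step 2: cell (0,3) = 49/12
Step 3: cell (0,3) = 197/45
Full grid after step 3:
  725/144 11897/2400 10547/2400 197/45
  16573/3600 12589/3000 8331/2000 18419/4800
  1675/432 27191/7200 8347/2400 167/45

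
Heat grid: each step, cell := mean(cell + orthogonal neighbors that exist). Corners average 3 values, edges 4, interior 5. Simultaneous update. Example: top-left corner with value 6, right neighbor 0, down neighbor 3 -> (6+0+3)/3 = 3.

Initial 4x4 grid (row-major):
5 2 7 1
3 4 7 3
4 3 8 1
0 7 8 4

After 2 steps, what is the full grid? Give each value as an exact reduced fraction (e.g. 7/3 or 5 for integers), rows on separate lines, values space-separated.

Answer: 71/18 953/240 1093/240 131/36
409/120 233/50 89/20 247/60
461/120 107/25 543/100 251/60
32/9 1207/240 1259/240 181/36

Derivation:
After step 1:
  10/3 9/2 17/4 11/3
  4 19/5 29/5 3
  5/2 26/5 27/5 4
  11/3 9/2 27/4 13/3
After step 2:
  71/18 953/240 1093/240 131/36
  409/120 233/50 89/20 247/60
  461/120 107/25 543/100 251/60
  32/9 1207/240 1259/240 181/36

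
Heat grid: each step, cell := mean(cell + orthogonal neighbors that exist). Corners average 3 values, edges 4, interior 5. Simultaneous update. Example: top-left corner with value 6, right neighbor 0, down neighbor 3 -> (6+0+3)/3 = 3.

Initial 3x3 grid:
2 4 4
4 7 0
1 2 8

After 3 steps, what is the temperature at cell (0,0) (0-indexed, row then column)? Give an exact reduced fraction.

Answer: 7379/2160

Derivation:
Step 1: cell (0,0) = 10/3
Step 2: cell (0,0) = 133/36
Step 3: cell (0,0) = 7379/2160
Full grid after step 3:
  7379/2160 18091/4800 1951/540
  25849/7200 5269/1500 18841/4800
  449/135 27199/7200 8009/2160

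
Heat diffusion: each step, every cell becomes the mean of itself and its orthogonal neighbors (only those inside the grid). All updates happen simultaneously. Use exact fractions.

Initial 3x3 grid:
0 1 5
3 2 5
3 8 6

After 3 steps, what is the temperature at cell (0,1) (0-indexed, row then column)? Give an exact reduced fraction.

Answer: 3383/1200

Derivation:
Step 1: cell (0,1) = 2
Step 2: cell (0,1) = 27/10
Step 3: cell (0,1) = 3383/1200
Full grid after step 3:
  1337/540 3383/1200 3839/1080
  3583/1200 7409/2000 9941/2400
  8383/2160 6919/1600 10553/2160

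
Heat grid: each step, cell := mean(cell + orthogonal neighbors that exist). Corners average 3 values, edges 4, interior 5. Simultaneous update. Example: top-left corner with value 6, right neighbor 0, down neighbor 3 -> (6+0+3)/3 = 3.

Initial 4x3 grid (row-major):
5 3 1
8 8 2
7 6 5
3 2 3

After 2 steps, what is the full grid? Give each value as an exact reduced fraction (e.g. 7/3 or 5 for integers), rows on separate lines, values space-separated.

After step 1:
  16/3 17/4 2
  7 27/5 4
  6 28/5 4
  4 7/2 10/3
After step 2:
  199/36 1019/240 41/12
  89/15 21/4 77/20
  113/20 49/10 127/30
  9/2 493/120 65/18

Answer: 199/36 1019/240 41/12
89/15 21/4 77/20
113/20 49/10 127/30
9/2 493/120 65/18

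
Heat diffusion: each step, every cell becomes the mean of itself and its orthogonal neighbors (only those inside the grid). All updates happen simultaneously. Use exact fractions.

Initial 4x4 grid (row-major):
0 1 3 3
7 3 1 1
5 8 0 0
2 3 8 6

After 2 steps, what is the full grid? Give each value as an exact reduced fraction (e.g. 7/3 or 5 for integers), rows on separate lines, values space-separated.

After step 1:
  8/3 7/4 2 7/3
  15/4 4 8/5 5/4
  11/2 19/5 17/5 7/4
  10/3 21/4 17/4 14/3
After step 2:
  49/18 125/48 461/240 67/36
  191/48 149/50 49/20 26/15
  983/240 439/100 74/25 83/30
  169/36 499/120 527/120 32/9

Answer: 49/18 125/48 461/240 67/36
191/48 149/50 49/20 26/15
983/240 439/100 74/25 83/30
169/36 499/120 527/120 32/9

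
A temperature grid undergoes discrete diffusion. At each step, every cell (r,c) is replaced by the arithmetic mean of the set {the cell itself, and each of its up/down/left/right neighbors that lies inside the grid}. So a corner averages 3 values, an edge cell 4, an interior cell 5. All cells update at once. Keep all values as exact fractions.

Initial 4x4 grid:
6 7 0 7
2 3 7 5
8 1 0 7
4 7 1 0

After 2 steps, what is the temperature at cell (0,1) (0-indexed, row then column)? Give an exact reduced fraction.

Step 1: cell (0,1) = 4
Step 2: cell (0,1) = 73/16
Full grid after step 2:
  55/12 73/16 65/16 21/4
  35/8 391/100 439/100 33/8
  559/120 18/5 3 461/120
  40/9 923/240 667/240 23/9

Answer: 73/16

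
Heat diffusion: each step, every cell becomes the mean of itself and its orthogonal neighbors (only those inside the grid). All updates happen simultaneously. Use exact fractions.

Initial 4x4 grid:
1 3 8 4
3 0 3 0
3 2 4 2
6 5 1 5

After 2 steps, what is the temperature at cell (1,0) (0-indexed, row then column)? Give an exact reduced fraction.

Step 1: cell (1,0) = 7/4
Step 2: cell (1,0) = 587/240
Full grid after step 2:
  85/36 361/120 29/8 43/12
  587/240 51/20 287/100 3
  763/240 72/25 147/50 151/60
  35/9 883/240 739/240 55/18

Answer: 587/240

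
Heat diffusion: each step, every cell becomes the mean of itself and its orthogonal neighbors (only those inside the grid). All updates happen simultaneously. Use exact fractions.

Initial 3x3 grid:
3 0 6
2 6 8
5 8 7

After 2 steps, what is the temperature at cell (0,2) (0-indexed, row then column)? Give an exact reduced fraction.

Answer: 91/18

Derivation:
Step 1: cell (0,2) = 14/3
Step 2: cell (0,2) = 91/18
Full grid after step 2:
  113/36 893/240 91/18
  58/15 129/25 1433/240
  31/6 719/120 251/36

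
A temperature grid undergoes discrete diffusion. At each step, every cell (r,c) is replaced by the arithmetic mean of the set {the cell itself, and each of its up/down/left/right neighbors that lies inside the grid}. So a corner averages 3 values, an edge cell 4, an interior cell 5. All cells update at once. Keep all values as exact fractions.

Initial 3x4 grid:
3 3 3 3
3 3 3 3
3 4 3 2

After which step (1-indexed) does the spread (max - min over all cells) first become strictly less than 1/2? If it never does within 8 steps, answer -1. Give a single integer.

Step 1: max=10/3, min=8/3, spread=2/3
Step 2: max=767/240, min=101/36, spread=281/720
  -> spread < 1/2 first at step 2
Step 3: max=6857/2160, min=311/108, spread=637/2160
Step 4: max=202907/64800, min=2522341/864000, spread=549257/2592000
Step 5: max=6047609/1944000, min=152474879/51840000, spread=26384083/155520000
Step 6: max=180298583/58320000, min=9192148861/3110400000, spread=1271326697/9331200000
Step 7: max=1346621459/437400000, min=553844712599/186624000000, spread=62141329723/559872000000
Step 8: max=322045398199/104976000000, min=33332513987941/11197440000000, spread=3056985459857/33592320000000

Answer: 2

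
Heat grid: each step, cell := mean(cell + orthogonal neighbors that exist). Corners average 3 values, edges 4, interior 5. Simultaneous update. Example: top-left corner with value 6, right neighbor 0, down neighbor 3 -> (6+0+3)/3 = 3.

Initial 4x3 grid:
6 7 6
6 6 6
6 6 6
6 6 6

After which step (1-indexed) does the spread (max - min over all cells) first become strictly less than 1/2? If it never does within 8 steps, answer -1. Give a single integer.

Step 1: max=19/3, min=6, spread=1/3
  -> spread < 1/2 first at step 1
Step 2: max=1507/240, min=6, spread=67/240
Step 3: max=13397/2160, min=6, spread=437/2160
Step 4: max=5341531/864000, min=6009/1000, spread=29951/172800
Step 5: max=47871821/7776000, min=20329/3375, spread=206761/1555200
Step 6: max=19118595571/3110400000, min=32565671/5400000, spread=14430763/124416000
Step 7: max=1144851741689/186624000000, min=2609652727/432000000, spread=139854109/1492992000
Step 8: max=68607111890251/11197440000000, min=235131228977/38880000000, spread=7114543559/89579520000

Answer: 1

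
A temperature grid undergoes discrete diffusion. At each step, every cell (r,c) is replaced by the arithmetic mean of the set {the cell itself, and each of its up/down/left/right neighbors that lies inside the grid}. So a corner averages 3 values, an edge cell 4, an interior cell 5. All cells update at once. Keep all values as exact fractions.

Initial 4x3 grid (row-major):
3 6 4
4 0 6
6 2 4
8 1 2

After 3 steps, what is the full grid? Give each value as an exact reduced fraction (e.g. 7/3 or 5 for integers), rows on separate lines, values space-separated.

Answer: 4243/1080 54029/14400 8741/2160
26747/7200 11393/3000 12811/3600
3203/800 10243/3000 6113/1800
467/120 51589/14400 6701/2160

Derivation:
After step 1:
  13/3 13/4 16/3
  13/4 18/5 7/2
  5 13/5 7/2
  5 13/4 7/3
After step 2:
  65/18 991/240 145/36
  971/240 81/25 239/60
  317/80 359/100 179/60
  53/12 791/240 109/36
After step 3:
  4243/1080 54029/14400 8741/2160
  26747/7200 11393/3000 12811/3600
  3203/800 10243/3000 6113/1800
  467/120 51589/14400 6701/2160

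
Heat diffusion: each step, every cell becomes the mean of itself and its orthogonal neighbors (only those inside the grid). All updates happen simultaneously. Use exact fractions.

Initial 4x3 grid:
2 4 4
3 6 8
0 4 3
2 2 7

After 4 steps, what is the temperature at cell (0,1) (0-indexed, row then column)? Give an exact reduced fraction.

Step 1: cell (0,1) = 4
Step 2: cell (0,1) = 13/3
Step 3: cell (0,1) = 37/9
Step 4: cell (0,1) = 11269/2700
Full grid after step 4:
  787/216 11269/2700 11729/2592
  12557/3600 141487/36000 195709/43200
  16643/5400 268169/72000 59923/14400
  77993/25920 585001/172800 34301/8640

Answer: 11269/2700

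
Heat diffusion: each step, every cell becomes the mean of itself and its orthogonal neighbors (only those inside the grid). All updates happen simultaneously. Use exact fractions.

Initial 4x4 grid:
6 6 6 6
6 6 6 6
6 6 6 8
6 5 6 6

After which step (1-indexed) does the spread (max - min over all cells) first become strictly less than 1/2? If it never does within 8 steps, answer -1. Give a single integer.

Answer: 4

Derivation:
Step 1: max=20/3, min=17/3, spread=1
Step 2: max=391/60, min=689/120, spread=31/40
Step 3: max=6827/1080, min=6269/1080, spread=31/60
Step 4: max=338497/54000, min=190511/32400, spread=7867/20250
  -> spread < 1/2 first at step 4
Step 5: max=6032639/972000, min=5738861/972000, spread=16321/54000
Step 6: max=300456541/48600000, min=173252237/29160000, spread=17554219/72900000
Step 7: max=8973409273/1458000000, min=5214834629/874800000, spread=423027337/2187000000
Step 8: max=268560025537/43740000000, min=156979219961/26244000000, spread=10391988403/65610000000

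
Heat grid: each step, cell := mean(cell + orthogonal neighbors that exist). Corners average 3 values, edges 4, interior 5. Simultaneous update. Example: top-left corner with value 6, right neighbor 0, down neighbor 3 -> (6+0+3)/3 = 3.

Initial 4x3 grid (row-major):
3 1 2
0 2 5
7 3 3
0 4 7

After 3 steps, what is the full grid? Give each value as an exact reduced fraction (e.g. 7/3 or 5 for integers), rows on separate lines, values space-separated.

Answer: 2311/1080 571/240 2771/1080
937/360 27/10 2239/720
541/180 2069/600 2629/720
1867/540 1055/288 1091/270

Derivation:
After step 1:
  4/3 2 8/3
  3 11/5 3
  5/2 19/5 9/2
  11/3 7/2 14/3
After step 2:
  19/9 41/20 23/9
  271/120 14/5 371/120
  389/120 33/10 479/120
  29/9 469/120 38/9
After step 3:
  2311/1080 571/240 2771/1080
  937/360 27/10 2239/720
  541/180 2069/600 2629/720
  1867/540 1055/288 1091/270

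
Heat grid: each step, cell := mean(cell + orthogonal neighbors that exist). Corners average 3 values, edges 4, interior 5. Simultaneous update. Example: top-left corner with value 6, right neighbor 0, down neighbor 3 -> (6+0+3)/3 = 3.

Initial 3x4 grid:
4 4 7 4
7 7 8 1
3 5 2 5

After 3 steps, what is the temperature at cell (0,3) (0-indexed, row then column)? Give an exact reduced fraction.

Step 1: cell (0,3) = 4
Step 2: cell (0,3) = 19/4
Step 3: cell (0,3) = 665/144
Full grid after step 3:
  649/120 4233/800 4143/800 665/144
  24823/4800 10647/2000 7159/1500 32647/7200
  1837/360 3883/800 33637/7200 1775/432

Answer: 665/144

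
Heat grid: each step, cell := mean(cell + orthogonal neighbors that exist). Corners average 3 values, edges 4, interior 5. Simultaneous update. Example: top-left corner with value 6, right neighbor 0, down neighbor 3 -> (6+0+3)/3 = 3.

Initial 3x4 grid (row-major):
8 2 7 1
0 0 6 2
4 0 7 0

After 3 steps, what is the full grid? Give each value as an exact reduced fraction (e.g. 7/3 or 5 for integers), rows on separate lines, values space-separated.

Answer: 6581/2160 5047/1440 4891/1440 3757/1080
2053/720 679/240 2027/600 8909/2880
311/135 1003/360 691/240 2263/720

Derivation:
After step 1:
  10/3 17/4 4 10/3
  3 8/5 22/5 9/4
  4/3 11/4 13/4 3
After step 2:
  127/36 791/240 959/240 115/36
  139/60 16/5 31/10 779/240
  85/36 67/30 67/20 17/6
After step 3:
  6581/2160 5047/1440 4891/1440 3757/1080
  2053/720 679/240 2027/600 8909/2880
  311/135 1003/360 691/240 2263/720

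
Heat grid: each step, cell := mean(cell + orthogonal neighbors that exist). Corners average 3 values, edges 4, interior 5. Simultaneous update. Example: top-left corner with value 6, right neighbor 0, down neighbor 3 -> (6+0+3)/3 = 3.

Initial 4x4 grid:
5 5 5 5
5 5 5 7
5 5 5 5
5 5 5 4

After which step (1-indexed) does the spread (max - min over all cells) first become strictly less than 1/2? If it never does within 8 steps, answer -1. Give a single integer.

Step 1: max=17/3, min=14/3, spread=1
Step 2: max=1309/240, min=233/48, spread=3/5
Step 3: max=11599/2160, min=35569/7200, spread=9283/21600
  -> spread < 1/2 first at step 3
Step 4: max=342589/64800, min=1073563/216000, spread=205201/648000
Step 5: max=10209367/1944000, min=10762303/2160000, spread=5232943/19440000
Step 6: max=304026433/58320000, min=32333701/6480000, spread=3255781/14580000
Step 7: max=9078264679/1749600000, min=38883659/7776000, spread=82360351/437400000
Step 8: max=271216411489/52488000000, min=1947541483/388800000, spread=2074577821/13122000000

Answer: 3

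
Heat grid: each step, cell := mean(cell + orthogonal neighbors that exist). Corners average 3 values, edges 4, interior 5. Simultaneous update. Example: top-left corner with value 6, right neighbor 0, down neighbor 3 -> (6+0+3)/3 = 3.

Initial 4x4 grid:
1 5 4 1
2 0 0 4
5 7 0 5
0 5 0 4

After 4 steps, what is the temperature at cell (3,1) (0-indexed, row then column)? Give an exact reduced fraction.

Answer: 631283/216000

Derivation:
Step 1: cell (3,1) = 3
Step 2: cell (3,1) = 719/240
Step 3: cell (3,1) = 21521/7200
Step 4: cell (3,1) = 631283/216000
Full grid after step 4:
  83279/32400 275381/108000 18011/7200 55171/21600
  36817/13500 47047/18000 6197/2400 1487/576
  19609/6750 509687/180000 20171/7500 193331/72000
  197081/64800 631283/216000 201601/72000 14807/5400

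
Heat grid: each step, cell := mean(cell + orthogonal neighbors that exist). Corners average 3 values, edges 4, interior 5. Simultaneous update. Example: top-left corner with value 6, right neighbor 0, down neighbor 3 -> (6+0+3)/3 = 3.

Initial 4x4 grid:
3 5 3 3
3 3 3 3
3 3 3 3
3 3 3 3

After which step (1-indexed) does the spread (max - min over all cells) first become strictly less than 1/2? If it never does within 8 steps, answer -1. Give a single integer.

Answer: 3

Derivation:
Step 1: max=11/3, min=3, spread=2/3
Step 2: max=211/60, min=3, spread=31/60
Step 3: max=1831/540, min=3, spread=211/540
  -> spread < 1/2 first at step 3
Step 4: max=178843/54000, min=3, spread=16843/54000
Step 5: max=1596643/486000, min=13579/4500, spread=130111/486000
Step 6: max=47382367/14580000, min=817159/270000, spread=3255781/14580000
Step 7: max=1412553691/437400000, min=821107/270000, spread=82360351/437400000
Step 8: max=42117316891/13122000000, min=148306441/48600000, spread=2074577821/13122000000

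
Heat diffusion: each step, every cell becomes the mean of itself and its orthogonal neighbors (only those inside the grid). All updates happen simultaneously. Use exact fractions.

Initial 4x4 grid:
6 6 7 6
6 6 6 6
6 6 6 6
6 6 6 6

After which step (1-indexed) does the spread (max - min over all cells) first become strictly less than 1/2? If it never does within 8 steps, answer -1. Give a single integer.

Answer: 1

Derivation:
Step 1: max=19/3, min=6, spread=1/3
  -> spread < 1/2 first at step 1
Step 2: max=751/120, min=6, spread=31/120
Step 3: max=6691/1080, min=6, spread=211/1080
Step 4: max=664843/108000, min=6, spread=16843/108000
Step 5: max=5970643/972000, min=54079/9000, spread=130111/972000
Step 6: max=178602367/29160000, min=3247159/540000, spread=3255781/29160000
Step 7: max=5349153691/874800000, min=3251107/540000, spread=82360351/874800000
Step 8: max=160215316891/26244000000, min=585706441/97200000, spread=2074577821/26244000000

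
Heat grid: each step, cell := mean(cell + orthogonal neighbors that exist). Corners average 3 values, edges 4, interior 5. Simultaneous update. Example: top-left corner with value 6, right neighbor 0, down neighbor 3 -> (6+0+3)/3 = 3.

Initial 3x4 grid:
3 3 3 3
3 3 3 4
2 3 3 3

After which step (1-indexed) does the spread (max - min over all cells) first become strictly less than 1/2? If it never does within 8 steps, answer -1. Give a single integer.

Answer: 3

Derivation:
Step 1: max=10/3, min=8/3, spread=2/3
Step 2: max=787/240, min=49/18, spread=401/720
Step 3: max=6917/2160, min=607/216, spread=847/2160
  -> spread < 1/2 first at step 3
Step 4: max=2738011/864000, min=370019/129600, spread=813653/2592000
Step 5: max=24458501/7776000, min=22464271/7776000, spread=199423/777600
Step 6: max=1457074399/466560000, min=1360158449/466560000, spread=1938319/9331200
Step 7: max=86949090341/27993600000, min=82161700891/27993600000, spread=95747789/559872000
Step 8: max=5191801997119/1679616000000, min=4956796214369/1679616000000, spread=940023131/6718464000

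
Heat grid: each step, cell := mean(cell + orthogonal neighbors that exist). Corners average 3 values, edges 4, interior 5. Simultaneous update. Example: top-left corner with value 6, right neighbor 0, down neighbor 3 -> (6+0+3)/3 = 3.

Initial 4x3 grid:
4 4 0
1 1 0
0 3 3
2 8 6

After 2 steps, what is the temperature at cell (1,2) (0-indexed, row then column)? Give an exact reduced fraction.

Answer: 107/60

Derivation:
Step 1: cell (1,2) = 1
Step 2: cell (1,2) = 107/60
Full grid after step 2:
  9/4 503/240 55/36
  39/20 191/100 107/60
  7/3 281/100 19/6
  115/36 67/16 161/36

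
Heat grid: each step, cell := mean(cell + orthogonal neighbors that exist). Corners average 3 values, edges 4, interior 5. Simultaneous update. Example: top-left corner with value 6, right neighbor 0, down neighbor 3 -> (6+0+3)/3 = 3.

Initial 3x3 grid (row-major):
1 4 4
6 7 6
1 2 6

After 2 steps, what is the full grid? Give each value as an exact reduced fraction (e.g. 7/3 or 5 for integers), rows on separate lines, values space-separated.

After step 1:
  11/3 4 14/3
  15/4 5 23/4
  3 4 14/3
After step 2:
  137/36 13/3 173/36
  185/48 9/2 241/48
  43/12 25/6 173/36

Answer: 137/36 13/3 173/36
185/48 9/2 241/48
43/12 25/6 173/36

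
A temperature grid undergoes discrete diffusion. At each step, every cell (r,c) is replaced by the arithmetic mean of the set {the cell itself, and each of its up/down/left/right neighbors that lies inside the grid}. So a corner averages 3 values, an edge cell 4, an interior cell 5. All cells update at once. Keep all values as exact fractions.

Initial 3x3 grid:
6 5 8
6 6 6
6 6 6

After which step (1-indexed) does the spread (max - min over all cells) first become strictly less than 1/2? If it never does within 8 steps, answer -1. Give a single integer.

Answer: 2

Derivation:
Step 1: max=13/2, min=17/3, spread=5/6
Step 2: max=229/36, min=88/15, spread=89/180
  -> spread < 1/2 first at step 2
Step 3: max=44633/7200, min=1069/180, spread=1873/7200
Step 4: max=798781/129600, min=322597/54000, spread=122741/648000
Step 5: max=158606897/25920000, min=431879/72000, spread=3130457/25920000
Step 6: max=2848547029/466560000, min=292632637/48600000, spread=196368569/2332800000
Step 7: max=170450870063/27993600000, min=14067899849/2332800000, spread=523543/8957952
Step 8: max=10214980378861/1679616000000, min=140917568413/23328000000, spread=4410589/107495424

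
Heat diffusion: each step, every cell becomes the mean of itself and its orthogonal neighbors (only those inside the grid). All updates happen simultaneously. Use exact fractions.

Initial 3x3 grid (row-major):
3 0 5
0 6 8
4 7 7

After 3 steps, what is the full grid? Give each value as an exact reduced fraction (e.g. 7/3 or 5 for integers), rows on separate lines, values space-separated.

After step 1:
  1 7/2 13/3
  13/4 21/5 13/2
  11/3 6 22/3
After step 2:
  31/12 391/120 43/9
  727/240 469/100 671/120
  155/36 53/10 119/18
After step 3:
  2129/720 27557/7200 2453/540
  52589/14400 26243/6000 39007/7200
  9097/2160 392/75 6301/1080

Answer: 2129/720 27557/7200 2453/540
52589/14400 26243/6000 39007/7200
9097/2160 392/75 6301/1080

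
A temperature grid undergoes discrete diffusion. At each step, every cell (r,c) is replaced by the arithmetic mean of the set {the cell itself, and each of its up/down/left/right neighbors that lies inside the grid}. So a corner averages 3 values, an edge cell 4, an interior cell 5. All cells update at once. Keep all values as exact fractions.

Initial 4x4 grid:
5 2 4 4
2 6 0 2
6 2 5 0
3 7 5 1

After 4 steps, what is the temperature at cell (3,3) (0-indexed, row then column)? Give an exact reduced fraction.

Step 1: cell (3,3) = 2
Step 2: cell (3,3) = 17/6
Step 3: cell (3,3) = 1943/720
Step 4: cell (3,3) = 12997/4320
Full grid after step 4:
  5309/1440 236759/72000 669077/216000 172127/64800
  131977/36000 217537/60000 524069/180000 37247/13500
  89663/21600 655511/180000 66129/20000 12049/4500
  53953/12960 175501/43200 237979/72000 12997/4320

Answer: 12997/4320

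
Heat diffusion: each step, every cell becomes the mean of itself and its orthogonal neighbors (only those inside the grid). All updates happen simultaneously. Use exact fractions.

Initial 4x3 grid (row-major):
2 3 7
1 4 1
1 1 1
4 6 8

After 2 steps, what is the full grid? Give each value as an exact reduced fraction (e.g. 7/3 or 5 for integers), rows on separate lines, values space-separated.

After step 1:
  2 4 11/3
  2 2 13/4
  7/4 13/5 11/4
  11/3 19/4 5
After step 2:
  8/3 35/12 131/36
  31/16 277/100 35/12
  601/240 277/100 17/5
  61/18 961/240 25/6

Answer: 8/3 35/12 131/36
31/16 277/100 35/12
601/240 277/100 17/5
61/18 961/240 25/6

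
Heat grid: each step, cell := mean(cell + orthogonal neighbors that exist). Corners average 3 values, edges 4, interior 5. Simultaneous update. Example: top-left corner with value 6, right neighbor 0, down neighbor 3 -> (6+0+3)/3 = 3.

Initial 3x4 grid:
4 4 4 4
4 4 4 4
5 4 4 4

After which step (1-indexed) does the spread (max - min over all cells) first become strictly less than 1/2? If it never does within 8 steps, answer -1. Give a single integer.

Answer: 1

Derivation:
Step 1: max=13/3, min=4, spread=1/3
  -> spread < 1/2 first at step 1
Step 2: max=77/18, min=4, spread=5/18
Step 3: max=905/216, min=4, spread=41/216
Step 4: max=107897/25920, min=4, spread=4217/25920
Step 5: max=6429949/1555200, min=28879/7200, spread=38417/311040
Step 6: max=384448211/93312000, min=578597/144000, spread=1903471/18662400
Step 7: max=22995869089/5598720000, min=17395759/4320000, spread=18038617/223948800
Step 8: max=1376960982851/335923200000, min=1568126759/388800000, spread=883978523/13436928000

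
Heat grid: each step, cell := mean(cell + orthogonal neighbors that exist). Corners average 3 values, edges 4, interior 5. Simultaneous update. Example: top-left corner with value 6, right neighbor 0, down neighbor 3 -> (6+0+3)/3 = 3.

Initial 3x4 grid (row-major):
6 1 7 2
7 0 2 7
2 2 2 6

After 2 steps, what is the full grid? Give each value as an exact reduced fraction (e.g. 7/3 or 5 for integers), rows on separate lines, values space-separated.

Answer: 143/36 407/120 463/120 151/36
869/240 59/20 13/4 1091/240
107/36 317/120 131/40 49/12

Derivation:
After step 1:
  14/3 7/2 3 16/3
  15/4 12/5 18/5 17/4
  11/3 3/2 3 5
After step 2:
  143/36 407/120 463/120 151/36
  869/240 59/20 13/4 1091/240
  107/36 317/120 131/40 49/12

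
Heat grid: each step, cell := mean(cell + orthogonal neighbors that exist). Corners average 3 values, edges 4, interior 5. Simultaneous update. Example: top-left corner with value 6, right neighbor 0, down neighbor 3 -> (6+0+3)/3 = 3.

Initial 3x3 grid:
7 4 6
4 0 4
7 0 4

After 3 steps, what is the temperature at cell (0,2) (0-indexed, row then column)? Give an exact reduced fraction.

Step 1: cell (0,2) = 14/3
Step 2: cell (0,2) = 149/36
Step 3: cell (0,2) = 8299/2160
Full grid after step 3:
  3013/720 58613/14400 8299/2160
  28069/7200 1763/500 25019/7200
  7489/2160 46663/14400 6589/2160

Answer: 8299/2160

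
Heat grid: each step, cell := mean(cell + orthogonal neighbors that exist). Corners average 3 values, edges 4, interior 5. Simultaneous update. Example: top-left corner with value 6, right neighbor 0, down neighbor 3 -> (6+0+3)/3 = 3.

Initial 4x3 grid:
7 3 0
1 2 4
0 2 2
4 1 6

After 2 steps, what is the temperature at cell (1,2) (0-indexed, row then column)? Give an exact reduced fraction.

Step 1: cell (1,2) = 2
Step 2: cell (1,2) = 307/120
Full grid after step 2:
  55/18 57/20 22/9
  619/240 113/50 307/120
  439/240 123/50 99/40
  20/9 559/240 13/4

Answer: 307/120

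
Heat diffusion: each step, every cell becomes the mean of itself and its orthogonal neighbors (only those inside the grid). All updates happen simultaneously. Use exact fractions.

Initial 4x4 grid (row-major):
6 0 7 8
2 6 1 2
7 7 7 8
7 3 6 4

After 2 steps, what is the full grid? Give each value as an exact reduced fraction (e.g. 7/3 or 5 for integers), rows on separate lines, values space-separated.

Answer: 38/9 877/240 1141/240 173/36
253/60 119/25 447/100 76/15
17/3 53/10 533/100 109/20
103/18 269/48 451/80 65/12

Derivation:
After step 1:
  8/3 19/4 4 17/3
  21/4 16/5 23/5 19/4
  23/4 6 29/5 21/4
  17/3 23/4 5 6
After step 2:
  38/9 877/240 1141/240 173/36
  253/60 119/25 447/100 76/15
  17/3 53/10 533/100 109/20
  103/18 269/48 451/80 65/12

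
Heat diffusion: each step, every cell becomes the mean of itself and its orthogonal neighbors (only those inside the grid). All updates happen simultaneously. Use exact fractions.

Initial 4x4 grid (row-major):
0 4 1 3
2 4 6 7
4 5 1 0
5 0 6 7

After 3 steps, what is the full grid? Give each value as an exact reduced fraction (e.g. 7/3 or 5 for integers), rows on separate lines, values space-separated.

Answer: 673/240 6991/2400 24901/7200 3899/1080
1161/400 269/80 10517/3000 27481/7200
4091/1200 418/125 22571/6000 27137/7200
151/45 1457/400 13081/3600 8381/2160

Derivation:
After step 1:
  2 9/4 7/2 11/3
  5/2 21/5 19/5 4
  4 14/5 18/5 15/4
  3 4 7/2 13/3
After step 2:
  9/4 239/80 793/240 67/18
  127/40 311/100 191/50 913/240
  123/40 93/25 349/100 941/240
  11/3 133/40 463/120 139/36
After step 3:
  673/240 6991/2400 24901/7200 3899/1080
  1161/400 269/80 10517/3000 27481/7200
  4091/1200 418/125 22571/6000 27137/7200
  151/45 1457/400 13081/3600 8381/2160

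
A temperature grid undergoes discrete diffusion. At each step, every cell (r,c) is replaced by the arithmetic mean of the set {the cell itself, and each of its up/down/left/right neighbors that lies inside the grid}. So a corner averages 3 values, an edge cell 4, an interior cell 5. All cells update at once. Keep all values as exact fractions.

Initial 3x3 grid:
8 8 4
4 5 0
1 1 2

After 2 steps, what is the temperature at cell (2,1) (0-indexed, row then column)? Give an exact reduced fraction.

Answer: 177/80

Derivation:
Step 1: cell (2,1) = 9/4
Step 2: cell (2,1) = 177/80
Full grid after step 2:
  209/36 1231/240 13/3
  503/120 387/100 227/80
  35/12 177/80 2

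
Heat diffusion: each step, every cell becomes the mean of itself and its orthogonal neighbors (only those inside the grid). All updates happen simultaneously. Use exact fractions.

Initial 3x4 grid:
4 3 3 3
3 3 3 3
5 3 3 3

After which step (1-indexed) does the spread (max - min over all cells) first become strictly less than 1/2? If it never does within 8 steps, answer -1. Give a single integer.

Step 1: max=15/4, min=3, spread=3/4
Step 2: max=131/36, min=3, spread=23/36
Step 3: max=1493/432, min=3, spread=197/432
  -> spread < 1/2 first at step 3
Step 4: max=88561/25920, min=871/288, spread=10171/25920
Step 5: max=5221547/1555200, min=4579/1500, spread=2370199/7776000
Step 6: max=310696633/93312000, min=3982369/1296000, spread=4793213/18662400
Step 7: max=18484067267/5598720000, min=120336743/38880000, spread=46223051/223948800
Step 8: max=1102836948553/335923200000, min=1209524027/388800000, spread=2312327569/13436928000

Answer: 3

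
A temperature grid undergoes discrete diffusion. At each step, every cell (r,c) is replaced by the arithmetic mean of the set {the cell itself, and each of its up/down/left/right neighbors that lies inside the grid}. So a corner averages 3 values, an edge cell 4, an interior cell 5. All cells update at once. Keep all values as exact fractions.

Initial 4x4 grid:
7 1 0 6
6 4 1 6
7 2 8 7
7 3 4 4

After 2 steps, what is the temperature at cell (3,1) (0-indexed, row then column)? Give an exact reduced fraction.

Answer: 1153/240

Derivation:
Step 1: cell (3,1) = 4
Step 2: cell (3,1) = 1153/240
Full grid after step 2:
  41/9 187/60 16/5 11/3
  569/120 102/25 18/5 381/80
  659/120 43/10 24/5 413/80
  91/18 1153/240 363/80 16/3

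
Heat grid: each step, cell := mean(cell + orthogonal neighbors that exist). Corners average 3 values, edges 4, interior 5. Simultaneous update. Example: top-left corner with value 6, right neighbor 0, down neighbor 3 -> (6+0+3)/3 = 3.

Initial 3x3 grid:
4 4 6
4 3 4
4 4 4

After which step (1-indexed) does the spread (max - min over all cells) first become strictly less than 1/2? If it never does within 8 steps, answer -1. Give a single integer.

Answer: 3

Derivation:
Step 1: max=14/3, min=15/4, spread=11/12
Step 2: max=79/18, min=23/6, spread=5/9
Step 3: max=4589/1080, min=1393/360, spread=41/108
  -> spread < 1/2 first at step 3
Step 4: max=270283/64800, min=84311/21600, spread=347/1296
Step 5: max=16047101/3888000, min=5105617/1296000, spread=2921/15552
Step 6: max=955695547/233280000, min=308310599/77760000, spread=24611/186624
Step 7: max=57064655309/13996800000, min=18589616353/4665600000, spread=207329/2239488
Step 8: max=3411992335723/839808000000, min=1119136663991/279936000000, spread=1746635/26873856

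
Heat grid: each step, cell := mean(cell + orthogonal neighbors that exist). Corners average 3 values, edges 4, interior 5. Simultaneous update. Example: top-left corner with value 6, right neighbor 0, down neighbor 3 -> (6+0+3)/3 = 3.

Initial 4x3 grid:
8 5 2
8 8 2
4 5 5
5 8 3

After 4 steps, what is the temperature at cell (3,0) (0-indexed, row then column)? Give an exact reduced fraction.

Answer: 721547/129600

Derivation:
Step 1: cell (3,0) = 17/3
Step 2: cell (3,0) = 197/36
Step 3: cell (3,0) = 2459/432
Step 4: cell (3,0) = 721547/129600
Full grid after step 4:
  255079/43200 1548451/288000 213979/43200
  23313/4000 653369/120000 175067/36000
  623021/108000 212573/40000 541021/108000
  721547/129600 171869/32000 650647/129600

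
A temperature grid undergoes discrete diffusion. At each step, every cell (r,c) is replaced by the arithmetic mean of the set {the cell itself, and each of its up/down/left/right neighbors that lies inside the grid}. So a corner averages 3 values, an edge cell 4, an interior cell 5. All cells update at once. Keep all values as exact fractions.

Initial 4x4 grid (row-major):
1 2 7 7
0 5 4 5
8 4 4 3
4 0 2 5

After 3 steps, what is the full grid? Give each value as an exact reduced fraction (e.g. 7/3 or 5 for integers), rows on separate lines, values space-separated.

Answer: 47/16 8909/2400 32039/7200 2227/432
84/25 7041/2000 26573/6000 16747/3600
343/100 7407/2000 22199/6000 14743/3600
863/240 7967/2400 24701/7200 7469/2160

Derivation:
After step 1:
  1 15/4 5 19/3
  7/2 3 5 19/4
  4 21/5 17/5 17/4
  4 5/2 11/4 10/3
After step 2:
  11/4 51/16 241/48 193/36
  23/8 389/100 423/100 61/12
  157/40 171/50 98/25 59/15
  7/2 269/80 719/240 31/9
After step 3:
  47/16 8909/2400 32039/7200 2227/432
  84/25 7041/2000 26573/6000 16747/3600
  343/100 7407/2000 22199/6000 14743/3600
  863/240 7967/2400 24701/7200 7469/2160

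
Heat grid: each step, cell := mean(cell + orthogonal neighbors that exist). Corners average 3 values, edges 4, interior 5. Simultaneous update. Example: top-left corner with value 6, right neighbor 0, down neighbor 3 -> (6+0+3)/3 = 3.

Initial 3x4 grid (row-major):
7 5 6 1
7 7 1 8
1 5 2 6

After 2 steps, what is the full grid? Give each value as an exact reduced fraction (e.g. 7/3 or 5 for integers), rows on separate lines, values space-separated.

After step 1:
  19/3 25/4 13/4 5
  11/2 5 24/5 4
  13/3 15/4 7/2 16/3
After step 2:
  217/36 125/24 193/40 49/12
  127/24 253/50 411/100 287/60
  163/36 199/48 1043/240 77/18

Answer: 217/36 125/24 193/40 49/12
127/24 253/50 411/100 287/60
163/36 199/48 1043/240 77/18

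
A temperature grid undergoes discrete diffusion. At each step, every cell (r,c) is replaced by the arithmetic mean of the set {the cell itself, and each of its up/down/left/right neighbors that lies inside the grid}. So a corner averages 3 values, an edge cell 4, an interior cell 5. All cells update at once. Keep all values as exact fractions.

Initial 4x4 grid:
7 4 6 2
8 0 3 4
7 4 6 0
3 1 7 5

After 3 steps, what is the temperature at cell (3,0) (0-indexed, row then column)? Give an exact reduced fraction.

Answer: 4613/1080

Derivation:
Step 1: cell (3,0) = 11/3
Step 2: cell (3,0) = 155/36
Step 3: cell (3,0) = 4613/1080
Full grid after step 3:
  683/135 16231/3600 4601/1200 161/45
  17461/3600 6497/1500 1909/500 4141/1200
  16457/3600 2497/600 3851/1000 4529/1200
  4613/1080 3713/900 304/75 283/72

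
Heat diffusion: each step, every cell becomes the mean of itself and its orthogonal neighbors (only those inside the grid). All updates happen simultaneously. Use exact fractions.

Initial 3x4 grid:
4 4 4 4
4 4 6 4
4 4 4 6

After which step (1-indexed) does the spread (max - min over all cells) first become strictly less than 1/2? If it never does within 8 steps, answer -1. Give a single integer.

Answer: 5

Derivation:
Step 1: max=5, min=4, spread=1
Step 2: max=44/9, min=4, spread=8/9
Step 3: max=16709/3600, min=813/200, spread=83/144
Step 4: max=149969/32400, min=14791/3600, spread=337/648
Step 5: max=8836021/1944000, min=999551/240000, spread=7396579/19440000
  -> spread < 1/2 first at step 5
Step 6: max=526862039/116640000, min=27143273/6480000, spread=61253/186624
Step 7: max=31343141401/6998400000, min=1641478057/388800000, spread=14372291/55987200
Step 8: max=1871350572059/419904000000, min=98947492163/23328000000, spread=144473141/671846400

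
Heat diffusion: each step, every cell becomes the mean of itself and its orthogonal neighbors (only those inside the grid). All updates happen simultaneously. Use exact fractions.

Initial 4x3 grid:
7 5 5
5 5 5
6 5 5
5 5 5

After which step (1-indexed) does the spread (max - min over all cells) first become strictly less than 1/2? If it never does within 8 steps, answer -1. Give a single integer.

Answer: 3

Derivation:
Step 1: max=23/4, min=5, spread=3/4
Step 2: max=203/36, min=5, spread=23/36
Step 3: max=1177/216, min=1007/200, spread=559/1350
  -> spread < 1/2 first at step 3
Step 4: max=350527/64800, min=27361/5400, spread=4439/12960
Step 5: max=20792333/3888000, min=551443/108000, spread=188077/777600
Step 6: max=1241445727/233280000, min=12448237/2430000, spread=1856599/9331200
Step 7: max=74108696693/13996800000, min=3000429757/583200000, spread=83935301/559872000
Step 8: max=4433159654287/839808000000, min=60166869221/11664000000, spread=809160563/6718464000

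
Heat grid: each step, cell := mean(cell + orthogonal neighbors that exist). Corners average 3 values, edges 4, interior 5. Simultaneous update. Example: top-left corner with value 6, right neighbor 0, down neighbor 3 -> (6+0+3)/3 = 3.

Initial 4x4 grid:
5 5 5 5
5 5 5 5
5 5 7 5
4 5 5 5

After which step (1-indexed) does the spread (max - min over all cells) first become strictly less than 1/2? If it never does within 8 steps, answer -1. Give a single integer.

Step 1: max=11/2, min=14/3, spread=5/6
Step 2: max=136/25, min=85/18, spread=323/450
Step 3: max=6367/1200, min=35413/7200, spread=2789/7200
  -> spread < 1/2 first at step 3
Step 4: max=113759/21600, min=10019/2025, spread=20669/64800
Step 5: max=5646919/1080000, min=6481793/1296000, spread=1472549/6480000
Step 6: max=101342963/19440000, min=7327549/1458000, spread=10926929/58320000
Step 7: max=3027140693/583200000, min=29403852493/5832000000, spread=867554437/5832000000
Step 8: max=90602897459/17496000000, min=294649048063/58320000000, spread=22081830401/174960000000

Answer: 3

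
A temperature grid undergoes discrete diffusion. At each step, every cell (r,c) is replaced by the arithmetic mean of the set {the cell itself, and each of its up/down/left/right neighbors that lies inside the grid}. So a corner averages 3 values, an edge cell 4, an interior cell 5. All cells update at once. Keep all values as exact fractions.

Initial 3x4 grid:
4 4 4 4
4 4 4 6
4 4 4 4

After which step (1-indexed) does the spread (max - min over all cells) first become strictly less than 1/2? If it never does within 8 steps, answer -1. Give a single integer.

Answer: 3

Derivation:
Step 1: max=14/3, min=4, spread=2/3
Step 2: max=547/120, min=4, spread=67/120
Step 3: max=4757/1080, min=4, spread=437/1080
  -> spread < 1/2 first at step 3
Step 4: max=1885531/432000, min=2009/500, spread=29951/86400
Step 5: max=16767821/3888000, min=13658/3375, spread=206761/777600
Step 6: max=6676995571/1555200000, min=10965671/2700000, spread=14430763/62208000
Step 7: max=398355741689/93312000000, min=881652727/216000000, spread=139854109/746496000
Step 8: max=23817351890251/5598720000000, min=79611228977/19440000000, spread=7114543559/44789760000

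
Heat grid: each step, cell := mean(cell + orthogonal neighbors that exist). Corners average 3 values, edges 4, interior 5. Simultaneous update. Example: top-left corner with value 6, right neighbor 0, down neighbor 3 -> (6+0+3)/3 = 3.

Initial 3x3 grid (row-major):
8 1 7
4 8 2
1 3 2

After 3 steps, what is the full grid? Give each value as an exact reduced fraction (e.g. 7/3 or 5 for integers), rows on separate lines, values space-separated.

After step 1:
  13/3 6 10/3
  21/4 18/5 19/4
  8/3 7/2 7/3
After step 2:
  187/36 259/60 169/36
  317/80 231/50 841/240
  137/36 121/40 127/36
After step 3:
  9701/2160 16943/3600 9011/2160
  7033/1600 11657/3000 58847/14400
  7771/2160 8987/2400 7241/2160

Answer: 9701/2160 16943/3600 9011/2160
7033/1600 11657/3000 58847/14400
7771/2160 8987/2400 7241/2160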